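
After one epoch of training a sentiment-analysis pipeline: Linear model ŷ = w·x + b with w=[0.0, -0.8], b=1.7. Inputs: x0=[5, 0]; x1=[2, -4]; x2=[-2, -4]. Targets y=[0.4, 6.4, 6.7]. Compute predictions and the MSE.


ŷ0 = (0.0)·(5) + (-0.8)·(0) + 1.7 = 1.7
ŷ1 = (0.0)·(2) + (-0.8)·(-4) + 1.7 = 4.9
ŷ2 = (0.0)·(-2) + (-0.8)·(-4) + 1.7 = 4.9
errors² = [1.69, 2.25, 3.24]
MSE = 7.1800/3 = 2.3933

2.3933


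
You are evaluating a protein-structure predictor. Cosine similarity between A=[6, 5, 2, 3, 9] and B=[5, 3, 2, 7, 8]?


A·B = 6·5 + 5·3 + 2·2 + 3·7 + 9·8 = 142
‖A‖ = √155 = 12.4499, ‖B‖ = √151 = 12.2882
cos = 142/(√155·√151) = 142/√23405 = 0.9282

0.9282


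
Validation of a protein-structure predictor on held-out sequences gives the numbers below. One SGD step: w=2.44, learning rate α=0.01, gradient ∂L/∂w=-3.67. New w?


w_new = w - α·∇
= 2.44 - 0.01·-3.67
= 2.44 + 0.0367
= 2.4767

2.4767


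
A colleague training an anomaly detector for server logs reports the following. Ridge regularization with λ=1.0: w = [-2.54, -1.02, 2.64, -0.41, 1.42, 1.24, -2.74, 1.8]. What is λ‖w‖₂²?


‖w‖₂² = (-2.54)² + (-1.02)² + (2.64)² + (-0.41)² + (1.42)² + (1.24)² + (-2.74)² + (1.8)²
     = 6.4516 + 1.0404 + 6.9696 + 0.1681 + 2.0164 + 1.5376 + 7.5076 + 3.24
     = 28.9313
λ·‖w‖₂² = 1.0·28.9313 = 28.9313

28.9313


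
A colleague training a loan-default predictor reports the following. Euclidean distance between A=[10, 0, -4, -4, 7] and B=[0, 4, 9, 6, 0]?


d = √((10-0)² + (0-4)² + (-4-9)² + (-4-6)² + (7-0)²)
  = √(100 + 16 + 169 + 100 + 49)
  = √434 = 20.8327

20.8327


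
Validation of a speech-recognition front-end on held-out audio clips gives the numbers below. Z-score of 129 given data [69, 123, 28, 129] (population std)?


μ = 87.25, σ = 41.4269
z = (129 - 87.25)/41.4269 = 1.0078

1.0078


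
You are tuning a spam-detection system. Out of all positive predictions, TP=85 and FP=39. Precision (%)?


Precision = TP/(TP+FP)
= 85/(85+39)
= 85/124 = 68.55%

68.55%


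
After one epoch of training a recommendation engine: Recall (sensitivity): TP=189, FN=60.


Recall = TP/(TP+FN)
= 189/(189+60)
= 189/249 = 75.9%

75.9%


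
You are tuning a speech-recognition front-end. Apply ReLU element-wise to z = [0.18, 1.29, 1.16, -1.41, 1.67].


ReLU(0.18) = max(0, 0.18) = 0.18
ReLU(1.29) = max(0, 1.29) = 1.29
ReLU(1.16) = max(0, 1.16) = 1.16
ReLU(-1.41) = max(0, -1.41) = 0.0
ReLU(1.67) = max(0, 1.67) = 1.67
result = [0.18, 1.29, 1.16, 0.0, 1.67]

[0.18, 1.29, 1.16, 0.0, 1.67]


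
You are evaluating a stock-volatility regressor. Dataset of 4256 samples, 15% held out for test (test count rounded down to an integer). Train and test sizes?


Test = ⌊4256·15/100⌋ = 638
Train = 4256 - 638 = 3618

Train: 3618, Test: 638


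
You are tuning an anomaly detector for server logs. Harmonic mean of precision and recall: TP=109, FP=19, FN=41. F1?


Precision = 109/128 = 0.8516
Recall = 109/150 = 0.7267
F1 = 2·P·R/(P+R) = 2·TP/(2·TP+FP+FN) = 218/(218+19+41) = 218/278 = 0.7842

0.7842


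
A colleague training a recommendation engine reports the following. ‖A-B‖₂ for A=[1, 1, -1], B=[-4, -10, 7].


d = √((1+ 4)² + (1+ 10)² + (-1-7)²)
  = √(25 + 121 + 64)
  = √210 = 14.4914

14.4914


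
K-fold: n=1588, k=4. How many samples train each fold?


Fold size = 1588/4 = 397
Training per fold = 1588 - 397 = 1191

1191


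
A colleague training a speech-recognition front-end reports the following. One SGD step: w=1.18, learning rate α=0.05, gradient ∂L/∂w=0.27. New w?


w_new = w - α·∇
= 1.18 - 0.05·0.27
= 1.18 - 0.0135
= 1.1665

1.1665


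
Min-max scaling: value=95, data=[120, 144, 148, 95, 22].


min=22, max=148
(95-22)/(148-22) = 73/126 = 0.5794

0.5794


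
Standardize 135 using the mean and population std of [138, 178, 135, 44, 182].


μ = 135.4, σ = 49.6935
z = (135 - 135.4)/49.6935 = -0.008

-0.008


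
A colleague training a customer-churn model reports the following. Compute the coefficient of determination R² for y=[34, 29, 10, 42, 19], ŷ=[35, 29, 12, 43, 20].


ȳ = 26.8
SS_res = Σ(y-ŷ)² = 7
SS_tot = Σ(y-ȳ)² = 630.8
R² = 1 - SS_res/SS_tot = 1 - 0.0111 = 0.9889

0.9889


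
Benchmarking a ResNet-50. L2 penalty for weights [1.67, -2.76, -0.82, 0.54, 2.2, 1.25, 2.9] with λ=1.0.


‖w‖₂² = (1.67)² + (-2.76)² + (-0.82)² + (0.54)² + (2.2)² + (1.25)² + (2.9)²
     = 2.7889 + 7.6176 + 0.6724 + 0.2916 + 4.84 + 1.5625 + 8.41
     = 26.183
λ·‖w‖₂² = 1.0·26.183 = 26.183

26.183


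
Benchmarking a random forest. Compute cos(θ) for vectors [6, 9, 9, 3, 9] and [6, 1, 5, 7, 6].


A·B = 6·6 + 9·1 + 9·5 + 3·7 + 9·6 = 165
‖A‖ = √288 = 16.9706, ‖B‖ = √147 = 12.1244
cos = 165/(√288·√147) = 165/√42336 = 0.8019

0.8019


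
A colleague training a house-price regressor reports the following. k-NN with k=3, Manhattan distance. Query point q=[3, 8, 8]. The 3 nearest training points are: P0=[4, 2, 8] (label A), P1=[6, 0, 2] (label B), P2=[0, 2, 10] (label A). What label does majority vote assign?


d(q,P0) = 7  (label A)
d(q,P1) = 17  (label B)
d(q,P2) = 11  (label A)
Votes: A=2, B=1
Majority → A

A


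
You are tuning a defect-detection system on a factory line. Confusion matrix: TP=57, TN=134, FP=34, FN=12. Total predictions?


Total = TP + TN + FP + FN
= 57 + 134 + 34 + 12
= 237
(Predicted positive: 91, predicted negative: 146)

237


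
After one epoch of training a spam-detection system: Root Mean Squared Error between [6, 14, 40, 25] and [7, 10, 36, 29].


MSE = 49/4 = 12.25
RMSE = √(49/4) = 3.5

3.5


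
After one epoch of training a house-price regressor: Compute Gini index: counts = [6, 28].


Probabilities: [6/34, 28/34] ≈ [0.1765, 0.8235]
Σpᵢ² = (36 + 784)/34² = 820/1156
Gini = 1 - Σpᵢ² = 1 - 820/1156 = 0.2907

0.2907


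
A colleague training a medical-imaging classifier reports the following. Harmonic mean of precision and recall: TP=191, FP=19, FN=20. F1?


Precision = 191/210 = 0.9095
Recall = 191/211 = 0.9052
F1 = 2·P·R/(P+R) = 2·TP/(2·TP+FP+FN) = 382/(382+19+20) = 382/421 = 0.9074

0.9074


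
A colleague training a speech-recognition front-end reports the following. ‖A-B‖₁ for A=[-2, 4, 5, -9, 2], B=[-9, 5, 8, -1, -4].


d = |-2+ 9| + |4-5| + |5-8| + |-9+ 1| + |2+ 4|
  = 7 + 1 + 3 + 8 + 6
  = 25

25


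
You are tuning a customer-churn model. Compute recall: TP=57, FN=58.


Recall = TP/(TP+FN)
= 57/(57+58)
= 57/115 = 49.57%

49.57%


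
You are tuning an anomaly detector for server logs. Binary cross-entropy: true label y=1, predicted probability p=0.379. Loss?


BCE = -[y·ln(p) + (1-y)·ln(1-p)]
= -1·ln(0.379) - 0
= -ln(0.379) = 0.9702

0.9702


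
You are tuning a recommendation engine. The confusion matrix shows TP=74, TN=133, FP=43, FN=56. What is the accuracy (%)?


Accuracy = (TP+TN)/(TP+TN+FP+FN)
= (74+133)/(306)
= 207/306 = 67.65%

67.65%


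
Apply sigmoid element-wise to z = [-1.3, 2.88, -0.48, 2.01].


σ(-1.3) = 1/(1+e^1.3) = 0.2142
σ(2.88) = 1/(1+e^-2.88) = 0.9468
σ(-0.48) = 1/(1+e^0.48) = 0.3823
σ(2.01) = 1/(1+e^-2.01) = 0.8818
result = [0.2142, 0.9468, 0.3823, 0.8818]

[0.2142, 0.9468, 0.3823, 0.8818]


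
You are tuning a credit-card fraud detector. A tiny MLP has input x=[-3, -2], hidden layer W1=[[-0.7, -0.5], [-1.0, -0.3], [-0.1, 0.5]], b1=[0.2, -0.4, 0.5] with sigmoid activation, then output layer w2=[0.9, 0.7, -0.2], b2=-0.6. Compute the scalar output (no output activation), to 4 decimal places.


z1[0] = (-0.7)·(-3) + (-0.5)·(-2) + 0.2 = 3.3
z1[1] = (-1.0)·(-3) + (-0.3)·(-2) - 0.4 = 3.2
z1[2] = (-0.1)·(-3) + (0.5)·(-2) + 0.5 = -0.2
h = sigmoid(z1) = [0.9644, 0.9608, 0.4502]
output = (0.9)·(0.9644) + (0.7)·(0.9608) + (-0.2)·(0.4502) - 0.6 = 0.8505

0.8505


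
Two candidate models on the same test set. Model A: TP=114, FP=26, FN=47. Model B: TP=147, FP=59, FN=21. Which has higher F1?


Model A: P=114/140=0.8143, R=114/161=0.7081, F1=2PR/(P+R)=2TP/(2TP+FP+FN)=228/301=0.7575
Model B: P=147/206=0.7136, R=147/168=0.875, F1=2PR/(P+R)=2TP/(2TP+FP+FN)=294/374=0.7861
0.7575 < 0.7861 → Model B

Model B


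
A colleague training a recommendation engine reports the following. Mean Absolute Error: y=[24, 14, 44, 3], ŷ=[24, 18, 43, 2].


Absolute errors: |24-24|=0, |14-18|=4, |44-43|=1, |3-2|=1
Sum = 6
MAE = 6/4 = 3/2

3/2


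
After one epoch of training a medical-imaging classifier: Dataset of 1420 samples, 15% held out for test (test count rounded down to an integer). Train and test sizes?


Test = ⌊1420·15/100⌋ = 213
Train = 1420 - 213 = 1207

Train: 1207, Test: 213


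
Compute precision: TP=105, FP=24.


Precision = TP/(TP+FP)
= 105/(105+24)
= 105/129 = 81.4%

81.4%


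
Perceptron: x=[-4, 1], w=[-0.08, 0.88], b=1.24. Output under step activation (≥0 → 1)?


z = (-4)·(-0.08) + (1)·(0.88) + 1.24
  = 2.44
step(z) = 1 (z≥0)

1


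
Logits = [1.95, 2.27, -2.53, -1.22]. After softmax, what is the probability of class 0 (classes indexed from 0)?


Exponentials: e^1.95=7.0287, e^2.27=9.6794, e^-2.53=0.0797, e^-1.22=0.2952
Sum = 17.083
Softmax = [0.4114, 0.5666, 0.0047, 0.0173]
p[0] = 7.0287/17.083 = 0.4114

0.4114


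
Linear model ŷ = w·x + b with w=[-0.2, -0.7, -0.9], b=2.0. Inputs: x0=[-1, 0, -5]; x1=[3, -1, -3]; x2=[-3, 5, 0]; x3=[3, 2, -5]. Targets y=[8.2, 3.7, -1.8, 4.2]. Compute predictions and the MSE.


ŷ0 = (-0.2)·(-1) + (-0.7)·(0) + (-0.9)·(-5) + 2.0 = 6.7
ŷ1 = (-0.2)·(3) + (-0.7)·(-1) + (-0.9)·(-3) + 2.0 = 4.8
ŷ2 = (-0.2)·(-3) + (-0.7)·(5) + (-0.9)·(0) + 2.0 = -0.9
ŷ3 = (-0.2)·(3) + (-0.7)·(2) + (-0.9)·(-5) + 2.0 = 4.5
errors² = [2.25, 1.21, 0.81, 0.09]
MSE = 4.3600/4 = 1.09

1.09


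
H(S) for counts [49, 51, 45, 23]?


Probabilities: [49/168, 51/168, 45/168, 23/168] ≈ [0.2917, 0.3036, 0.2679, 0.1369]
H = -((49/168)·log₂(49/168) + (51/168)·log₂(51/168) + (45/168)·log₂(45/168) + (23/168)·log₂(23/168))
  = 1.9424 bits

1.9424 bits


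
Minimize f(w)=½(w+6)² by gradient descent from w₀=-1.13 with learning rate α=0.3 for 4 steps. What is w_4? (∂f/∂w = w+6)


step 1: grad = -1.13+6 = 4.87; w = -1.13 - 0.3·(4.87) = -2.591
step 2: grad = -2.591+6 = 3.409; w = -2.591 - 0.3·(3.409) = -3.6137
step 3: grad = -3.6137+6 = 2.3863; w = -3.6137 - 0.3·(2.3863) = -4.32959
step 4: grad = -4.32959+6 = 1.67041; w = -4.32959 - 0.3·(1.67041) = -4.830713

-4.830713


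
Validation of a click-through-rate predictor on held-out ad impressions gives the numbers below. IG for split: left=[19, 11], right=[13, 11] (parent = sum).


Parent = [32, 22], H_parent = 0.9751
H_left = 0.9481 (n=30), H_right = 0.995 (n=24)
H_children = (30/54)·0.9481 + (24/54)·0.995 = 0.9689
IG = 0.9751 - 0.9689 = 0.0062

0.0062


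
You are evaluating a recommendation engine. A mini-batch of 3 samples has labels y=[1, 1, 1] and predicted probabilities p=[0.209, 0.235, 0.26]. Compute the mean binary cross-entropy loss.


L[0] = -ln(0.209) = 1.5654
L[1] = -ln(0.235) = 1.4482
L[2] = -ln(0.26) = 1.3471
mean = (1.5654 + 1.4482 + 1.3471)/3 = 1.4536

1.4536


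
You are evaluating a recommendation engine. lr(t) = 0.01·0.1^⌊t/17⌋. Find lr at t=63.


n_drops = ⌊63/17⌋ = 3
lr = 0.01·0.1^3 = 0.01·0.001 = 0.00001

0.00001


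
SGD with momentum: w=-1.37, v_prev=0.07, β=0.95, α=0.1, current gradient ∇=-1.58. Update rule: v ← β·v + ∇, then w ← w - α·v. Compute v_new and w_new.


v_new = 0.95·0.07 - 1.58 = 0.0665 - 1.58 = -1.5135
w_new = -1.37 - 0.1·-1.5135 = -1.37 + 0.15135 = -1.21865

v_new=-1.5135, w_new=-1.21865


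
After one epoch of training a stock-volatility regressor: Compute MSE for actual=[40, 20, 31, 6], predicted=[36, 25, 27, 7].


Squared errors: (40-36)²=16, (20-25)²=25, (31-27)²=16, (6-7)²=1
Sum = 58
MSE = 58/4 = 29/2

29/2


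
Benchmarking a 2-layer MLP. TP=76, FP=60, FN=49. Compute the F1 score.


Precision = 76/136 = 0.5588
Recall = 76/125 = 0.608
F1 = 2·P·R/(P+R) = 2·TP/(2·TP+FP+FN) = 152/(152+60+49) = 152/261 = 0.5824

0.5824


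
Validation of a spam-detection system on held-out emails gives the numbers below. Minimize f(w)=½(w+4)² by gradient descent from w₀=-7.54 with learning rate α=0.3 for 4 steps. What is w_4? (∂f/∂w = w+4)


step 1: grad = -7.54+4 = -3.54; w = -7.54 - 0.3·(-3.54) = -6.478
step 2: grad = -6.478+4 = -2.478; w = -6.478 - 0.3·(-2.478) = -5.7346
step 3: grad = -5.7346+4 = -1.7346; w = -5.7346 - 0.3·(-1.7346) = -5.21422
step 4: grad = -5.21422+4 = -1.21422; w = -5.21422 - 0.3·(-1.21422) = -4.849954

-4.849954


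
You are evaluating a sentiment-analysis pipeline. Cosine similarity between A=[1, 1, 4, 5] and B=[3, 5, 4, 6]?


A·B = 1·3 + 1·5 + 4·4 + 5·6 = 54
‖A‖ = √43 = 6.5574, ‖B‖ = √86 = 9.2736
cos = 54/(√43·√86) = 54/√3698 = 0.888

0.888


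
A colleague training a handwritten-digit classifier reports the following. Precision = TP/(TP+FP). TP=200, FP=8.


Precision = TP/(TP+FP)
= 200/(200+8)
= 200/208 = 96.15%

96.15%


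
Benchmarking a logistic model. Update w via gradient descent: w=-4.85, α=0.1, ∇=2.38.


w_new = w - α·∇
= -4.85 - 0.1·2.38
= -4.85 - 0.238
= -5.088

-5.088


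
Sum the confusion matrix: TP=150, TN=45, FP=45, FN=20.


Total = TP + TN + FP + FN
= 150 + 45 + 45 + 20
= 260
(Predicted positive: 195, predicted negative: 65)

260


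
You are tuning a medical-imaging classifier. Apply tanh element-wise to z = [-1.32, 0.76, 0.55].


tanh(-1.32) = -0.8668
tanh(0.76) = 0.6411
tanh(0.55) = 0.5005
result = [-0.8668, 0.6411, 0.5005]

[-0.8668, 0.6411, 0.5005]


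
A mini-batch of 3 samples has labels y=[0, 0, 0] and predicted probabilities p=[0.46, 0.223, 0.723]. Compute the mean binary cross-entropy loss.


L[0] = -ln(1-0.46) = -ln(0.54) = 0.6162
L[1] = -ln(1-0.223) = -ln(0.777) = 0.2523
L[2] = -ln(1-0.723) = -ln(0.277) = 1.2837
mean = (0.6162 + 0.2523 + 1.2837)/3 = 0.7174

0.7174


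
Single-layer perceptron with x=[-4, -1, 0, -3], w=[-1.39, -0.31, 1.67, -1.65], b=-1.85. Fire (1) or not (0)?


z = (-4)·(-1.39) + (-1)·(-0.31) + (0)·(1.67) + (-3)·(-1.65) - 1.85
  = 8.97
step(z) = 1 (z≥0)

1


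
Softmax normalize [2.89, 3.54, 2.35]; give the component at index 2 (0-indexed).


Exponentials: e^2.89=17.9933, e^3.54=34.4669, e^2.35=10.4856
Sum = 62.9458
Softmax = [0.2859, 0.5476, 0.1666]
p[2] = 10.4856/62.9458 = 0.1666

0.1666


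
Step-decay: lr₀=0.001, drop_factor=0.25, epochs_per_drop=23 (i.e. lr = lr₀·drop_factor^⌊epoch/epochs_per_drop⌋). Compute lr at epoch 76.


n_drops = ⌊76/23⌋ = 3
lr = 0.001·0.25^3 = 0.001·0.015625 = 0.000015625

0.000015625


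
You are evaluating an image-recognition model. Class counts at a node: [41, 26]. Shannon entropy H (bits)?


Probabilities: [41/67, 26/67] ≈ [0.6119, 0.3881]
H = -((41/67)·log₂(41/67) + (26/67)·log₂(26/67))
  = 0.9635 bits

0.9635 bits


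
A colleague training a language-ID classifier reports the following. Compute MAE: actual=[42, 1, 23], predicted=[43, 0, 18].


Absolute errors: |42-43|=1, |1-0|=1, |23-18|=5
Sum = 7
MAE = 7/3 = 7/3

7/3


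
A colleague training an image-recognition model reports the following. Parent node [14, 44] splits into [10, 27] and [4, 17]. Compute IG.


Parent = [14, 44], H_parent = 0.7973
H_left = 0.8419 (n=37), H_right = 0.7025 (n=21)
H_children = (37/58)·0.8419 + (21/58)·0.7025 = 0.7914
IG = 0.7973 - 0.7914 = 0.0059

0.0059


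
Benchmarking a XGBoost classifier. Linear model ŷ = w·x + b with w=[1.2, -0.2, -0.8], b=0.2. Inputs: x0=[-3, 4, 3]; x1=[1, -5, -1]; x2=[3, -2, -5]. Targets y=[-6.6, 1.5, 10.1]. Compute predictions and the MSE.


ŷ0 = (1.2)·(-3) + (-0.2)·(4) + (-0.8)·(3) + 0.2 = -6.6
ŷ1 = (1.2)·(1) + (-0.2)·(-5) + (-0.8)·(-1) + 0.2 = 3.2
ŷ2 = (1.2)·(3) + (-0.2)·(-2) + (-0.8)·(-5) + 0.2 = 8.2
errors² = [0.0, 2.89, 3.61]
MSE = 6.5000/3 = 2.1667

2.1667


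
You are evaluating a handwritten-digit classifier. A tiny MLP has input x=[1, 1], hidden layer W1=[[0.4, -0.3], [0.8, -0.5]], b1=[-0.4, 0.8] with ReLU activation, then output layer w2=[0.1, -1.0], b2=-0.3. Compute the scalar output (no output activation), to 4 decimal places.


z1[0] = (0.4)·(1) + (-0.3)·(1) - 0.4 = -0.3
z1[1] = (0.8)·(1) + (-0.5)·(1) + 0.8 = 1.1
h = ReLU(z1) = [0.0, 1.1]
output = (0.1)·(0.0) + (-1.0)·(1.1) - 0.3 = -1.4

-1.4


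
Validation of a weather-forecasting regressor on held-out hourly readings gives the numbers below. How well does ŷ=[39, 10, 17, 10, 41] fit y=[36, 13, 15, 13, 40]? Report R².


ȳ = 23.4
SS_res = Σ(y-ŷ)² = 32
SS_tot = Σ(y-ȳ)² = 721.2
R² = 1 - SS_res/SS_tot = 1 - 0.0444 = 0.9556

0.9556


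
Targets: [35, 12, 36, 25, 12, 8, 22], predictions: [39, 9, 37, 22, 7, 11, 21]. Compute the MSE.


Squared errors: (35-39)²=16, (12-9)²=9, (36-37)²=1, (25-22)²=9, (12-7)²=25, (8-11)²=9, (22-21)²=1
Sum = 70
MSE = 70/7 = 10

10


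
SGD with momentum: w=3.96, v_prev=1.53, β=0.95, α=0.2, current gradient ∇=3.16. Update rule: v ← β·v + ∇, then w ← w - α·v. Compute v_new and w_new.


v_new = 0.95·1.53 + 3.16 = 1.4535 + 3.16 = 4.6135
w_new = 3.96 - 0.2·4.6135 = 3.96 - 0.9227 = 3.0373

v_new=4.6135, w_new=3.0373


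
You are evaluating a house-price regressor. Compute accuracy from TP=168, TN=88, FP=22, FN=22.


Accuracy = (TP+TN)/(TP+TN+FP+FN)
= (168+88)/(300)
= 256/300 = 85.33%

85.33%


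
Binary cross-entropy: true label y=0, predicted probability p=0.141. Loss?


BCE = -[y·ln(p) + (1-y)·ln(1-p)]
= -0 - 1·ln(1-0.141)
= -ln(0.859) = 0.152

0.152


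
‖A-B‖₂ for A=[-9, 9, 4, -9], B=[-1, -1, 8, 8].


d = √((-9+ 1)² + (9+ 1)² + (4-8)² + (-9-8)²)
  = √(64 + 100 + 16 + 289)
  = √469 = 21.6564

21.6564


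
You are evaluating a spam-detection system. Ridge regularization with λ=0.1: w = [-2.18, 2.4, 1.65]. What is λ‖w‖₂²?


‖w‖₂² = (-2.18)² + (2.4)² + (1.65)²
     = 4.7524 + 5.76 + 2.7225
     = 13.2349
λ·‖w‖₂² = 0.1·13.2349 = 1.32349

1.32349


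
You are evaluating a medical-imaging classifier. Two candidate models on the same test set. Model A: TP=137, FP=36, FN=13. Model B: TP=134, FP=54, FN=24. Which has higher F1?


Model A: P=137/173=0.7919, R=137/150=0.9133, F1=2PR/(P+R)=2TP/(2TP+FP+FN)=274/323=0.8483
Model B: P=134/188=0.7128, R=134/158=0.8481, F1=2PR/(P+R)=2TP/(2TP+FP+FN)=268/346=0.7746
0.8483 > 0.7746 → Model A

Model A


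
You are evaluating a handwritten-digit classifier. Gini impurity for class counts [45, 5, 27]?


Probabilities: [45/77, 5/77, 27/77] ≈ [0.5844, 0.0649, 0.3506]
Σpᵢ² = (2025 + 25 + 729)/77² = 2779/5929
Gini = 1 - Σpᵢ² = 1 - 2779/5929 = 0.5313

0.5313


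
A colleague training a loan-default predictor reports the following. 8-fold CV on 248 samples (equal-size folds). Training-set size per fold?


Fold size = 248/8 = 31
Training per fold = 248 - 31 = 217

217


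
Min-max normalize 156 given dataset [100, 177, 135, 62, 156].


min=62, max=177
(156-62)/(177-62) = 94/115 = 0.8174

0.8174


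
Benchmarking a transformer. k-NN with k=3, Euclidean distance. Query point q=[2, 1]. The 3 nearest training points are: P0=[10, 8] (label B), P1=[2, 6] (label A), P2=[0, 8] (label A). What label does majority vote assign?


d(q,P0) = 10.6301  (label B)
d(q,P1) = 5.0  (label A)
d(q,P2) = 7.2801  (label A)
Votes: A=2, B=1
Majority → A

A


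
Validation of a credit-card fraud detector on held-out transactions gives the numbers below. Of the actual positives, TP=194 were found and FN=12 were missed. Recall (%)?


Recall = TP/(TP+FN)
= 194/(194+12)
= 194/206 = 94.17%

94.17%


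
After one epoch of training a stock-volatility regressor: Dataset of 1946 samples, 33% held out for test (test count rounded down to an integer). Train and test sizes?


Test = ⌊1946·33/100⌋ = 642
Train = 1946 - 642 = 1304

Train: 1304, Test: 642


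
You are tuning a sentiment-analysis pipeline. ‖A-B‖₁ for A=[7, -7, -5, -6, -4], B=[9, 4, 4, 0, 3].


d = |7-9| + |-7-4| + |-5-4| + |-6-0| + |-4-3|
  = 2 + 11 + 9 + 6 + 7
  = 35

35


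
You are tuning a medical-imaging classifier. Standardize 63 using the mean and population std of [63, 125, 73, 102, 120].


μ = 96.6, σ = 24.7758
z = (63 - 96.6)/24.7758 = -1.3562

-1.3562


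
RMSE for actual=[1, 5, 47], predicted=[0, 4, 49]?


MSE = 6/3 = 2
RMSE = √(6/3) = 1.4142

1.4142


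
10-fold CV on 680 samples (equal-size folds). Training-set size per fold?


Fold size = 680/10 = 68
Training per fold = 680 - 68 = 612

612


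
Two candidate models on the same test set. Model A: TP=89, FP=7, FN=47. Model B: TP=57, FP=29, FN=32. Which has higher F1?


Model A: P=89/96=0.9271, R=89/136=0.6544, F1=2PR/(P+R)=2TP/(2TP+FP+FN)=178/232=0.7672
Model B: P=57/86=0.6628, R=57/89=0.6404, F1=2PR/(P+R)=2TP/(2TP+FP+FN)=114/175=0.6514
0.7672 > 0.6514 → Model A

Model A


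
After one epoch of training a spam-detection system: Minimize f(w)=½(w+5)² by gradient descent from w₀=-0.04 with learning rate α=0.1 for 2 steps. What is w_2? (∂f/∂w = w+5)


step 1: grad = -0.04+5 = 4.96; w = -0.04 - 0.1·(4.96) = -0.536
step 2: grad = -0.536+5 = 4.464; w = -0.536 - 0.1·(4.464) = -0.9824

-0.9824


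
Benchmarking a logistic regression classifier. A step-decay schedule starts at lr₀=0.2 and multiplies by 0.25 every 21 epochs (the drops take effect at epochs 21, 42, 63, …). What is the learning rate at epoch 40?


n_drops = ⌊40/21⌋ = 1
lr = 0.2·0.25^1 = 0.2·0.25 = 0.05

0.05


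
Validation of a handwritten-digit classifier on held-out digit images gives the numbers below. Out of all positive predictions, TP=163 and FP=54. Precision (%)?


Precision = TP/(TP+FP)
= 163/(163+54)
= 163/217 = 75.12%

75.12%


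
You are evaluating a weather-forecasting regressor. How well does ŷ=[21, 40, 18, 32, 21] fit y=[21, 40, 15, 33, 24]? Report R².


ȳ = 26.6
SS_res = Σ(y-ŷ)² = 19
SS_tot = Σ(y-ȳ)² = 393.2
R² = 1 - SS_res/SS_tot = 1 - 0.0483 = 0.9517

0.9517


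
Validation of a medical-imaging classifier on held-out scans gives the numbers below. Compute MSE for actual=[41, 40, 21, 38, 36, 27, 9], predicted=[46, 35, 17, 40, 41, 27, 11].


Squared errors: (41-46)²=25, (40-35)²=25, (21-17)²=16, (38-40)²=4, (36-41)²=25, (27-27)²=0, (9-11)²=4
Sum = 99
MSE = 99/7 = 99/7

99/7


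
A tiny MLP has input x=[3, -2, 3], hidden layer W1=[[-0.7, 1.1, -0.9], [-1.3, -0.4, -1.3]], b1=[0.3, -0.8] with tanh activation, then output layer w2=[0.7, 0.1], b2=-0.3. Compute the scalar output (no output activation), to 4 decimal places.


z1[0] = (-0.7)·(3) + (1.1)·(-2) + (-0.9)·(3) + 0.3 = -6.7
z1[1] = (-1.3)·(3) + (-0.4)·(-2) + (-1.3)·(3) - 0.8 = -7.8
h = tanh(z1) = [-1.0, -1.0]
output = (0.7)·(-1.0) + (0.1)·(-1.0) - 0.3 = -1.1

-1.1


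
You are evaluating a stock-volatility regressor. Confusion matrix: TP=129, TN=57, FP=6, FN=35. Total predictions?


Total = TP + TN + FP + FN
= 129 + 57 + 6 + 35
= 227
(Predicted positive: 135, predicted negative: 92)

227


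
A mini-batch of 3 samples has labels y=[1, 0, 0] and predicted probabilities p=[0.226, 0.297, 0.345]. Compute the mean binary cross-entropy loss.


L[0] = -ln(0.226) = 1.4872
L[1] = -ln(1-0.297) = -ln(0.703) = 0.3524
L[2] = -ln(1-0.345) = -ln(0.655) = 0.4231
mean = (1.4872 + 0.3524 + 0.4231)/3 = 0.7542

0.7542


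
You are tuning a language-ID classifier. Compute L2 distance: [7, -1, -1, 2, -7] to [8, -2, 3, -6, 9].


d = √((7-8)² + (-1+ 2)² + (-1-3)² + (2+ 6)² + (-7-9)²)
  = √(1 + 1 + 16 + 64 + 256)
  = √338 = 18.3848

18.3848


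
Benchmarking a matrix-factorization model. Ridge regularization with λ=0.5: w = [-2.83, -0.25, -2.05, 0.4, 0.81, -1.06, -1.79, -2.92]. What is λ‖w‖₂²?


‖w‖₂² = (-2.83)² + (-0.25)² + (-2.05)² + (0.4)² + (0.81)² + (-1.06)² + (-1.79)² + (-2.92)²
     = 8.0089 + 0.0625 + 4.2025 + 0.16 + 0.6561 + 1.1236 + 3.2041 + 8.5264
     = 25.9441
λ·‖w‖₂² = 0.5·25.9441 = 12.97205

12.97205


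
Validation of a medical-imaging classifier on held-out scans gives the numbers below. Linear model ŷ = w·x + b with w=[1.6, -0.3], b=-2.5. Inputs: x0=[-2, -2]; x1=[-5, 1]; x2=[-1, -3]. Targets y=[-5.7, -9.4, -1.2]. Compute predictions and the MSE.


ŷ0 = (1.6)·(-2) + (-0.3)·(-2) - 2.5 = -5.1
ŷ1 = (1.6)·(-5) + (-0.3)·(1) - 2.5 = -10.8
ŷ2 = (1.6)·(-1) + (-0.3)·(-3) - 2.5 = -3.2
errors² = [0.36, 1.96, 4.0]
MSE = 6.3200/3 = 2.1067

2.1067


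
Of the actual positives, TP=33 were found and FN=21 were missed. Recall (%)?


Recall = TP/(TP+FN)
= 33/(33+21)
= 33/54 = 61.11%

61.11%


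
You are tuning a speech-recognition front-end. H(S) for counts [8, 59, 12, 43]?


Probabilities: [8/122, 59/122, 12/122, 43/122] ≈ [0.0656, 0.4836, 0.0984, 0.3525]
H = -((8/122)·log₂(8/122) + (59/122)·log₂(59/122) + (12/122)·log₂(12/122) + (43/122)·log₂(43/122))
  = 1.624 bits

1.624 bits


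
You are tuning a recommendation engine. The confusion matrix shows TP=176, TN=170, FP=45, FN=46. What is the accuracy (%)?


Accuracy = (TP+TN)/(TP+TN+FP+FN)
= (176+170)/(437)
= 346/437 = 79.18%

79.18%


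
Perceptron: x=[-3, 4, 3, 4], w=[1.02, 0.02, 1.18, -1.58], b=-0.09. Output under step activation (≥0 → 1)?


z = (-3)·(1.02) + (4)·(0.02) + (3)·(1.18) + (4)·(-1.58) - 0.09
  = -5.85
step(z) = 0 (z<0)

0


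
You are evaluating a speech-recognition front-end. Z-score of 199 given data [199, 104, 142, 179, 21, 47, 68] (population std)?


μ = 108.5714, σ = 62.5434
z = (199 - 108.5714)/62.5434 = 1.4459

1.4459


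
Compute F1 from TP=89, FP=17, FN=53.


Precision = 89/106 = 0.8396
Recall = 89/142 = 0.6268
F1 = 2·P·R/(P+R) = 2·TP/(2·TP+FP+FN) = 178/(178+17+53) = 178/248 = 0.7177

0.7177


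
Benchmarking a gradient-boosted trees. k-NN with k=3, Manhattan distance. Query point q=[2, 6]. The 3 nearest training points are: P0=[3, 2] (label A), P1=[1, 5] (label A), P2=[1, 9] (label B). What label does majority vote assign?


d(q,P0) = 5  (label A)
d(q,P1) = 2  (label A)
d(q,P2) = 4  (label B)
Votes: A=2, B=1
Majority → A

A


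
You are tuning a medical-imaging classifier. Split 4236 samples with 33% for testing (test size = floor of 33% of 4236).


Test = ⌊4236·33/100⌋ = 1397
Train = 4236 - 1397 = 2839

Train: 2839, Test: 1397


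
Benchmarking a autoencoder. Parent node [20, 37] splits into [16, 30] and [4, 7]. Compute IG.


Parent = [20, 37], H_parent = 0.9348
H_left = 0.9321 (n=46), H_right = 0.9457 (n=11)
H_children = (46/57)·0.9321 + (11/57)·0.9457 = 0.9347
IG = 0.9348 - 0.9347 = 0.0001

0.0001


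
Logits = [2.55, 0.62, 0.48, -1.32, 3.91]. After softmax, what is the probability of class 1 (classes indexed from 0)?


Exponentials: e^2.55=12.8071, e^0.62=1.8589, e^0.48=1.6161, e^-1.32=0.2671, e^3.91=49.899
Sum = 66.4482
Softmax = [0.1927, 0.028, 0.0243, 0.004, 0.7509]
p[1] = 1.8589/66.4482 = 0.028

0.028


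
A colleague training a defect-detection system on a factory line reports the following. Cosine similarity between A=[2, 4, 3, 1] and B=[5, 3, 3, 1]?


A·B = 2·5 + 4·3 + 3·3 + 1·1 = 32
‖A‖ = √30 = 5.4772, ‖B‖ = √44 = 6.6332
cos = 32/(√30·√44) = 32/√1320 = 0.8808

0.8808


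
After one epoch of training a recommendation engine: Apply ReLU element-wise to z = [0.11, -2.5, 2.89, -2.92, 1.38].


ReLU(0.11) = max(0, 0.11) = 0.11
ReLU(-2.5) = max(0, -2.5) = 0.0
ReLU(2.89) = max(0, 2.89) = 2.89
ReLU(-2.92) = max(0, -2.92) = 0.0
ReLU(1.38) = max(0, 1.38) = 1.38
result = [0.11, 0.0, 2.89, 0.0, 1.38]

[0.11, 0.0, 2.89, 0.0, 1.38]


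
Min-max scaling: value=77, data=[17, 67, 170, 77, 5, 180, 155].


min=5, max=180
(77-5)/(180-5) = 72/175 = 0.4114

0.4114


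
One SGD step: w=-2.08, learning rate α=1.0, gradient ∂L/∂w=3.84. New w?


w_new = w - α·∇
= -2.08 - 1.0·3.84
= -2.08 - 3.84
= -5.92

-5.92


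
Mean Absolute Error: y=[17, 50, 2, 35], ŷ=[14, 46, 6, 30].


Absolute errors: |17-14|=3, |50-46|=4, |2-6|=4, |35-30|=5
Sum = 16
MAE = 16/4 = 4

4


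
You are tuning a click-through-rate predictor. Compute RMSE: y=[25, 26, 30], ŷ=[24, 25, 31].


MSE = 3/3 = 1
RMSE = √(3/3) = 1.0

1.0


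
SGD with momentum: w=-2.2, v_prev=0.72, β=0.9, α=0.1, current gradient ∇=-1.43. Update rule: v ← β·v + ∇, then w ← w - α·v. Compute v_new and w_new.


v_new = 0.9·0.72 - 1.43 = 0.648 - 1.43 = -0.782
w_new = -2.2 - 0.1·-0.782 = -2.2 + 0.0782 = -2.1218

v_new=-0.782, w_new=-2.1218


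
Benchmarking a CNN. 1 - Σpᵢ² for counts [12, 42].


Probabilities: [12/54, 42/54] ≈ [0.2222, 0.7778]
Σpᵢ² = (144 + 1764)/54² = 1908/2916
Gini = 1 - Σpᵢ² = 1 - 1908/2916 = 0.3457

0.3457


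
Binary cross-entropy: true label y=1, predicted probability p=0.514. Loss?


BCE = -[y·ln(p) + (1-y)·ln(1-p)]
= -1·ln(0.514) - 0
= -ln(0.514) = 0.6655

0.6655


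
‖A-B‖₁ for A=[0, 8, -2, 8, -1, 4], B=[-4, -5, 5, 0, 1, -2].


d = |0+ 4| + |8+ 5| + |-2-5| + |8-0| + |-1-1| + |4+ 2|
  = 4 + 13 + 7 + 8 + 2 + 6
  = 40

40


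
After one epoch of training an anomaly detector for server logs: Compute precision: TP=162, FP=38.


Precision = TP/(TP+FP)
= 162/(162+38)
= 162/200 = 81.0%

81.0%


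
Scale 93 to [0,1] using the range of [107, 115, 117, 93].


min=93, max=117
(93-93)/(117-93) = 0/24 = 0.0

0.0


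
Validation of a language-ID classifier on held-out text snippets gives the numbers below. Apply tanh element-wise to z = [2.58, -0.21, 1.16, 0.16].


tanh(2.58) = 0.9886
tanh(-0.21) = -0.207
tanh(1.16) = 0.821
tanh(0.16) = 0.1586
result = [0.9886, -0.207, 0.821, 0.1586]

[0.9886, -0.207, 0.821, 0.1586]


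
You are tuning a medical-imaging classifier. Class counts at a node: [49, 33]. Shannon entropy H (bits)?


Probabilities: [49/82, 33/82] ≈ [0.5976, 0.4024]
H = -((49/82)·log₂(49/82) + (33/82)·log₂(33/82))
  = 0.9724 bits

0.9724 bits


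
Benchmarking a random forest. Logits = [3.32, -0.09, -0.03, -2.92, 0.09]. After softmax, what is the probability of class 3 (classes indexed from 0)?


Exponentials: e^3.32=27.6604, e^-0.09=0.9139, e^-0.03=0.9704, e^-2.92=0.0539, e^0.09=1.0942
Sum = 30.6928
Softmax = [0.9012, 0.0298, 0.0316, 0.0018, 0.0356]
p[3] = 0.0539/30.6928 = 0.0018

0.0018


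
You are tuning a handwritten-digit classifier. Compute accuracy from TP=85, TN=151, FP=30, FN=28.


Accuracy = (TP+TN)/(TP+TN+FP+FN)
= (85+151)/(294)
= 236/294 = 80.27%

80.27%


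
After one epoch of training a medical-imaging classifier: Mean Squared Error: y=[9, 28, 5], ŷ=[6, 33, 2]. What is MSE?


Squared errors: (9-6)²=9, (28-33)²=25, (5-2)²=9
Sum = 43
MSE = 43/3 = 43/3

43/3


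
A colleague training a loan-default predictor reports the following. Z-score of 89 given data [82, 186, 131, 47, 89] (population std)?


μ = 107, σ = 47.6781
z = (89 - 107)/47.6781 = -0.3775

-0.3775


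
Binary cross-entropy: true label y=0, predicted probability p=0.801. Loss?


BCE = -[y·ln(p) + (1-y)·ln(1-p)]
= -0 - 1·ln(1-0.801)
= -ln(0.199) = 1.6145

1.6145


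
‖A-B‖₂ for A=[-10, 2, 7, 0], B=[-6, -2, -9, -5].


d = √((-10+ 6)² + (2+ 2)² + (7+ 9)² + (0+ 5)²)
  = √(16 + 16 + 256 + 25)
  = √313 = 17.6918

17.6918


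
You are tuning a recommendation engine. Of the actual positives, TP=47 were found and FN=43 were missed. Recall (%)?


Recall = TP/(TP+FN)
= 47/(47+43)
= 47/90 = 52.22%

52.22%


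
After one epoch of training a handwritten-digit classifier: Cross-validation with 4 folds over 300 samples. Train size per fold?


Fold size = 300/4 = 75
Training per fold = 300 - 75 = 225

225


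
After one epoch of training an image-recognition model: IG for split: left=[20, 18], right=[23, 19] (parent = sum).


Parent = [43, 37], H_parent = 0.9959
H_left = 0.998 (n=38), H_right = 0.9934 (n=42)
H_children = (38/80)·0.998 + (42/80)·0.9934 = 0.9956
IG = 0.9959 - 0.9956 = 0.0003

0.0003


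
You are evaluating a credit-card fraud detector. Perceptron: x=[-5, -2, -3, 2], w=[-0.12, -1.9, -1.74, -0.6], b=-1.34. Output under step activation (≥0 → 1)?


z = (-5)·(-0.12) + (-2)·(-1.9) + (-3)·(-1.74) + (2)·(-0.6) - 1.34
  = 7.08
step(z) = 1 (z≥0)

1


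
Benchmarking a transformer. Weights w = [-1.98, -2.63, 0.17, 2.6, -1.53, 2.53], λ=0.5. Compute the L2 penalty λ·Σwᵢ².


‖w‖₂² = (-1.98)² + (-2.63)² + (0.17)² + (2.6)² + (-1.53)² + (2.53)²
     = 3.9204 + 6.9169 + 0.0289 + 6.76 + 2.3409 + 6.4009
     = 26.368
λ·‖w‖₂² = 0.5·26.368 = 13.184

13.184


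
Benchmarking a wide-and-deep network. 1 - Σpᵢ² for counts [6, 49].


Probabilities: [6/55, 49/55] ≈ [0.1091, 0.8909]
Σpᵢ² = (36 + 2401)/55² = 2437/3025
Gini = 1 - Σpᵢ² = 1 - 2437/3025 = 0.1944

0.1944


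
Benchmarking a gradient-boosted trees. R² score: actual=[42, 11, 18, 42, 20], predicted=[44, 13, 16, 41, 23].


ȳ = 26.6
SS_res = Σ(y-ŷ)² = 22
SS_tot = Σ(y-ȳ)² = 835.2
R² = 1 - SS_res/SS_tot = 1 - 0.0263 = 0.9737

0.9737


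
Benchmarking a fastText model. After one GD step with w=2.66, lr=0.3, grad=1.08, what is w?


w_new = w - α·∇
= 2.66 - 0.3·1.08
= 2.66 - 0.324
= 2.336

2.336


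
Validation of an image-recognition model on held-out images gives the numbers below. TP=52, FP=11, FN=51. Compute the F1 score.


Precision = 52/63 = 0.8254
Recall = 52/103 = 0.5049
F1 = 2·P·R/(P+R) = 2·TP/(2·TP+FP+FN) = 104/(104+11+51) = 104/166 = 0.6265

0.6265


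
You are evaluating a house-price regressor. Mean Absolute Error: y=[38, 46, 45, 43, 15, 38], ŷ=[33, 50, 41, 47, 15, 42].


Absolute errors: |38-33|=5, |46-50|=4, |45-41|=4, |43-47|=4, |15-15|=0, |38-42|=4
Sum = 21
MAE = 21/6 = 7/2

7/2


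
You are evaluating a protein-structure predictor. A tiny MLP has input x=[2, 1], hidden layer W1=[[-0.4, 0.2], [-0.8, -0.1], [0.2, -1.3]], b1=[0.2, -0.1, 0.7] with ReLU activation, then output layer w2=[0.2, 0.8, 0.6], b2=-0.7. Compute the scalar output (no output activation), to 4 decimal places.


z1[0] = (-0.4)·(2) + (0.2)·(1) + 0.2 = -0.4
z1[1] = (-0.8)·(2) + (-0.1)·(1) - 0.1 = -1.8
z1[2] = (0.2)·(2) + (-1.3)·(1) + 0.7 = -0.2
h = ReLU(z1) = [0.0, 0.0, 0.0]
output = (0.2)·(0.0) + (0.8)·(0.0) + (0.6)·(0.0) - 0.7 = -0.7

-0.7


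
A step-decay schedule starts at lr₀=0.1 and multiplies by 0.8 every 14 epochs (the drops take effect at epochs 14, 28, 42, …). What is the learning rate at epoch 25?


n_drops = ⌊25/14⌋ = 1
lr = 0.1·0.8^1 = 0.1·0.8 = 0.08

0.08


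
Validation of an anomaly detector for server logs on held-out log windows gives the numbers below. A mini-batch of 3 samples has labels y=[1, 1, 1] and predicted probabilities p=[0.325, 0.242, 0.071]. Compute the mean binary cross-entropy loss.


L[0] = -ln(0.325) = 1.1239
L[1] = -ln(0.242) = 1.4188
L[2] = -ln(0.071) = 2.6451
mean = (1.1239 + 1.4188 + 2.6451)/3 = 1.7293

1.7293


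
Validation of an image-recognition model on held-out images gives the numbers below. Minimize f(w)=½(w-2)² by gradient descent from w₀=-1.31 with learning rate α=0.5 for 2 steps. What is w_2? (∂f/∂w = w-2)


step 1: grad = -1.31-2 = -3.31; w = -1.31 - 0.5·(-3.31) = 0.345
step 2: grad = 0.345-2 = -1.655; w = 0.345 - 0.5·(-1.655) = 1.1725

1.1725


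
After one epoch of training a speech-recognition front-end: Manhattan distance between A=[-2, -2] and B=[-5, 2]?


d = |-2+ 5| + |-2-2|
  = 3 + 4
  = 7

7


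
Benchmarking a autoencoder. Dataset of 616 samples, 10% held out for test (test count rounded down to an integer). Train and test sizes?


Test = ⌊616·10/100⌋ = 61
Train = 616 - 61 = 555

Train: 555, Test: 61


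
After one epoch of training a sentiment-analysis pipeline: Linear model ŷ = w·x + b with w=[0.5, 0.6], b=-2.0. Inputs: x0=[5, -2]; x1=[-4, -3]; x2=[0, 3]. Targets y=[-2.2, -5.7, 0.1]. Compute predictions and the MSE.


ŷ0 = (0.5)·(5) + (0.6)·(-2) - 2.0 = -0.7
ŷ1 = (0.5)·(-4) + (0.6)·(-3) - 2.0 = -5.8
ŷ2 = (0.5)·(0) + (0.6)·(3) - 2.0 = -0.2
errors² = [2.25, 0.01, 0.09]
MSE = 2.3500/3 = 0.7833

0.7833


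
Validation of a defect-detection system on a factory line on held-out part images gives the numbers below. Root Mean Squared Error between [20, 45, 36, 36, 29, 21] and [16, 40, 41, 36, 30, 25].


MSE = 83/6 = 13.8333
RMSE = √(83/6) = 3.7193

3.7193


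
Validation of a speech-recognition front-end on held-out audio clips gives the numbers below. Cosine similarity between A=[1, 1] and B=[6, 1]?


A·B = 1·6 + 1·1 = 7
‖A‖ = √2 = 1.4142, ‖B‖ = √37 = 6.0828
cos = 7/(√2·√37) = 7/√74 = 0.8137

0.8137


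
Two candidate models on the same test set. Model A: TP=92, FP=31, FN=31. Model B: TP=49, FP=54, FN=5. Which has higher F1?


Model A: P=92/123=0.748, R=92/123=0.748, F1=2PR/(P+R)=2TP/(2TP+FP+FN)=184/246=0.748
Model B: P=49/103=0.4757, R=49/54=0.9074, F1=2PR/(P+R)=2TP/(2TP+FP+FN)=98/157=0.6242
0.748 > 0.6242 → Model A

Model A


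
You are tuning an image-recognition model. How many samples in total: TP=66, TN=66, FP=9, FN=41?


Total = TP + TN + FP + FN
= 66 + 66 + 9 + 41
= 182
(Predicted positive: 75, predicted negative: 107)

182


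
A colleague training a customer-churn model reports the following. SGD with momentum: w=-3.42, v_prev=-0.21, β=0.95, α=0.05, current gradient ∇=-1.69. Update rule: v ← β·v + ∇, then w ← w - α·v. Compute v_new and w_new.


v_new = 0.95·-0.21 - 1.69 = -0.1995 - 1.69 = -1.8895
w_new = -3.42 - 0.05·-1.8895 = -3.42 + 0.094475 = -3.325525

v_new=-1.8895, w_new=-3.325525


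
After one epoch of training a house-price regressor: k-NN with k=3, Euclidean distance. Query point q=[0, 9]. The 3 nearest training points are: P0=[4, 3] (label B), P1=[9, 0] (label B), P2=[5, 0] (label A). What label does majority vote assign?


d(q,P0) = 7.2111  (label B)
d(q,P1) = 12.7279  (label B)
d(q,P2) = 10.2956  (label A)
Votes: A=1, B=2
Majority → B

B


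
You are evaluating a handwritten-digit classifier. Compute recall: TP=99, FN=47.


Recall = TP/(TP+FN)
= 99/(99+47)
= 99/146 = 67.81%

67.81%


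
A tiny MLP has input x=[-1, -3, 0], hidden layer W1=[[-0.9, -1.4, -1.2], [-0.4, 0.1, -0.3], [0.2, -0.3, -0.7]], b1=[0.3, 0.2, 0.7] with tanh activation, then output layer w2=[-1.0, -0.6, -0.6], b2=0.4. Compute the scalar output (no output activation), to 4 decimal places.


z1[0] = (-0.9)·(-1) + (-1.4)·(-3) + (-1.2)·(0) + 0.3 = 5.4
z1[1] = (-0.4)·(-1) + (0.1)·(-3) + (-0.3)·(0) + 0.2 = 0.3
z1[2] = (0.2)·(-1) + (-0.3)·(-3) + (-0.7)·(0) + 0.7 = 1.4
h = tanh(z1) = [1.0, 0.2913, 0.8854]
output = (-1.0)·(1.0) + (-0.6)·(0.2913) + (-0.6)·(0.8854) + 0.4 = -1.306

-1.306


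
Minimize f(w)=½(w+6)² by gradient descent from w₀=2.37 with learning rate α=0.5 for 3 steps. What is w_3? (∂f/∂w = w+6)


step 1: grad = 2.37+6 = 8.37; w = 2.37 - 0.5·(8.37) = -1.815
step 2: grad = -1.815+6 = 4.185; w = -1.815 - 0.5·(4.185) = -3.9075
step 3: grad = -3.9075+6 = 2.0925; w = -3.9075 - 0.5·(2.0925) = -4.95375

-4.95375


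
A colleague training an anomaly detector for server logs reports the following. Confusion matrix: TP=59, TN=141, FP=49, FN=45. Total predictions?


Total = TP + TN + FP + FN
= 59 + 141 + 49 + 45
= 294
(Predicted positive: 108, predicted negative: 186)

294


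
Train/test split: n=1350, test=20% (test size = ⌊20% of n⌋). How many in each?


Test = ⌊1350·20/100⌋ = 270
Train = 1350 - 270 = 1080

Train: 1080, Test: 270


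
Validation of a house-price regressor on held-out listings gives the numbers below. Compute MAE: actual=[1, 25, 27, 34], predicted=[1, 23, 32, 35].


Absolute errors: |1-1|=0, |25-23|=2, |27-32|=5, |34-35|=1
Sum = 8
MAE = 8/4 = 2

2
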